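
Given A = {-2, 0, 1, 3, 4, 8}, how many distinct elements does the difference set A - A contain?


A - A = {a - a' : a, a' ∈ A}; |A| = 6.
Bounds: 2|A|-1 ≤ |A - A| ≤ |A|² - |A| + 1, i.e. 11 ≤ |A - A| ≤ 31.
Note: 0 ∈ A - A always (from a - a). The set is symmetric: if d ∈ A - A then -d ∈ A - A.
Enumerate nonzero differences d = a - a' with a > a' (then include -d):
Positive differences: {1, 2, 3, 4, 5, 6, 7, 8, 10}
Full difference set: {0} ∪ (positive diffs) ∪ (negative diffs).
|A - A| = 1 + 2·9 = 19 (matches direct enumeration: 19).

|A - A| = 19


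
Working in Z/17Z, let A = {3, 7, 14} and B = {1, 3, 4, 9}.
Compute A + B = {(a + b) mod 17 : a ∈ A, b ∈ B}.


Work in Z/17Z: reduce every sum a + b modulo 17.
Enumerate all 12 pairs:
a = 3: 3+1=4, 3+3=6, 3+4=7, 3+9=12
a = 7: 7+1=8, 7+3=10, 7+4=11, 7+9=16
a = 14: 14+1=15, 14+3=0, 14+4=1, 14+9=6
Distinct residues collected: {0, 1, 4, 6, 7, 8, 10, 11, 12, 15, 16}
|A + B| = 11 (out of 17 total residues).

A + B = {0, 1, 4, 6, 7, 8, 10, 11, 12, 15, 16}


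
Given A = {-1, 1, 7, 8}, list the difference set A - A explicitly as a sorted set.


A - A = {a - a' : a, a' ∈ A}.
Compute a - a' for each ordered pair (a, a'):
a = -1: -1--1=0, -1-1=-2, -1-7=-8, -1-8=-9
a = 1: 1--1=2, 1-1=0, 1-7=-6, 1-8=-7
a = 7: 7--1=8, 7-1=6, 7-7=0, 7-8=-1
a = 8: 8--1=9, 8-1=7, 8-7=1, 8-8=0
Collecting distinct values (and noting 0 appears from a-a):
A - A = {-9, -8, -7, -6, -2, -1, 0, 1, 2, 6, 7, 8, 9}
|A - A| = 13

A - A = {-9, -8, -7, -6, -2, -1, 0, 1, 2, 6, 7, 8, 9}


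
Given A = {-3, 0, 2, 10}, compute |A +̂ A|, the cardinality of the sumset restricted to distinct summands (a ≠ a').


Restricted sumset: A +̂ A = {a + a' : a ∈ A, a' ∈ A, a ≠ a'}.
Equivalently, take A + A and drop any sum 2a that is achievable ONLY as a + a for a ∈ A (i.e. sums representable only with equal summands).
Enumerate pairs (a, a') with a < a' (symmetric, so each unordered pair gives one sum; this covers all a ≠ a'):
  -3 + 0 = -3
  -3 + 2 = -1
  -3 + 10 = 7
  0 + 2 = 2
  0 + 10 = 10
  2 + 10 = 12
Collected distinct sums: {-3, -1, 2, 7, 10, 12}
|A +̂ A| = 6
(Reference bound: |A +̂ A| ≥ 2|A| - 3 for |A| ≥ 2, with |A| = 4 giving ≥ 5.)

|A +̂ A| = 6


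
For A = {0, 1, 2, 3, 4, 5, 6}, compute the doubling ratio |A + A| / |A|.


|A| = 7.
Compute A + A by enumerating all 49 pairs.
A + A = {0, 1, 2, 3, 4, 5, 6, 7, 8, 9, 10, 11, 12}, so |A + A| = 13.
K = |A + A| / |A| = 13/7 (already in lowest terms) ≈ 1.8571.
Reference: AP of size 7 gives K = 13/7 ≈ 1.8571; a fully generic set of size 7 gives K ≈ 4.0000.

|A| = 7, |A + A| = 13, K = 13/7.


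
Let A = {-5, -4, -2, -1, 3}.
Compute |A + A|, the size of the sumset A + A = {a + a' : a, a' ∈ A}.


A + A = {a + a' : a, a' ∈ A}; |A| = 5.
General bounds: 2|A| - 1 ≤ |A + A| ≤ |A|(|A|+1)/2, i.e. 9 ≤ |A + A| ≤ 15.
Lower bound 2|A|-1 is attained iff A is an arithmetic progression.
Enumerate sums a + a' for a ≤ a' (symmetric, so this suffices):
a = -5: -5+-5=-10, -5+-4=-9, -5+-2=-7, -5+-1=-6, -5+3=-2
a = -4: -4+-4=-8, -4+-2=-6, -4+-1=-5, -4+3=-1
a = -2: -2+-2=-4, -2+-1=-3, -2+3=1
a = -1: -1+-1=-2, -1+3=2
a = 3: 3+3=6
Distinct sums: {-10, -9, -8, -7, -6, -5, -4, -3, -2, -1, 1, 2, 6}
|A + A| = 13

|A + A| = 13


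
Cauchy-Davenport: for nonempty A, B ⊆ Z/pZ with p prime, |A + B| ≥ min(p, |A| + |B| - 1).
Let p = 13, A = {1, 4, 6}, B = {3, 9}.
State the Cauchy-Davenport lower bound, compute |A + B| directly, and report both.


Cauchy-Davenport: |A + B| ≥ min(p, |A| + |B| - 1) for A, B nonempty in Z/pZ.
|A| = 3, |B| = 2, p = 13.
CD lower bound = min(13, 3 + 2 - 1) = min(13, 4) = 4.
Compute A + B mod 13 directly:
a = 1: 1+3=4, 1+9=10
a = 4: 4+3=7, 4+9=0
a = 6: 6+3=9, 6+9=2
A + B = {0, 2, 4, 7, 9, 10}, so |A + B| = 6.
Verify: 6 ≥ 4? Yes ✓.

CD lower bound = 4, actual |A + B| = 6.


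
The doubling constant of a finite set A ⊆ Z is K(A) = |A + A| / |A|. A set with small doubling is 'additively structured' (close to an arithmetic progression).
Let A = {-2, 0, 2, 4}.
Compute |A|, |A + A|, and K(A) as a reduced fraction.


|A| = 4.
Compute A + A by enumerating all 16 pairs.
A + A = {-4, -2, 0, 2, 4, 6, 8}, so |A + A| = 7.
K = |A + A| / |A| = 7/4 (already in lowest terms) ≈ 1.7500.
Reference: AP of size 4 gives K = 7/4 ≈ 1.7500; a fully generic set of size 4 gives K ≈ 2.5000.

|A| = 4, |A + A| = 7, K = 7/4.


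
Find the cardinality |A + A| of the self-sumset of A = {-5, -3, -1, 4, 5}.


A + A = {a + a' : a, a' ∈ A}; |A| = 5.
General bounds: 2|A| - 1 ≤ |A + A| ≤ |A|(|A|+1)/2, i.e. 9 ≤ |A + A| ≤ 15.
Lower bound 2|A|-1 is attained iff A is an arithmetic progression.
Enumerate sums a + a' for a ≤ a' (symmetric, so this suffices):
a = -5: -5+-5=-10, -5+-3=-8, -5+-1=-6, -5+4=-1, -5+5=0
a = -3: -3+-3=-6, -3+-1=-4, -3+4=1, -3+5=2
a = -1: -1+-1=-2, -1+4=3, -1+5=4
a = 4: 4+4=8, 4+5=9
a = 5: 5+5=10
Distinct sums: {-10, -8, -6, -4, -2, -1, 0, 1, 2, 3, 4, 8, 9, 10}
|A + A| = 14

|A + A| = 14


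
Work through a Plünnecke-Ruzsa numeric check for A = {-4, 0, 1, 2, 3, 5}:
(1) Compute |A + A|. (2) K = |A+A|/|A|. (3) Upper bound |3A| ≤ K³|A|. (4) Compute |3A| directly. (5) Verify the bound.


|A| = 6.
Step 1: Compute A + A by enumerating all 36 pairs.
A + A = {-8, -4, -3, -2, -1, 0, 1, 2, 3, 4, 5, 6, 7, 8, 10}, so |A + A| = 15.
Step 2: Doubling constant K = |A + A|/|A| = 15/6 = 15/6 ≈ 2.5000.
Step 3: Plünnecke-Ruzsa gives |3A| ≤ K³·|A| = (2.5000)³ · 6 ≈ 93.7500.
Step 4: Compute 3A = A + A + A directly by enumerating all triples (a,b,c) ∈ A³; |3A| = 24.
Step 5: Check 24 ≤ 93.7500? Yes ✓.

K = 15/6, Plünnecke-Ruzsa bound K³|A| ≈ 93.7500, |3A| = 24, inequality holds.


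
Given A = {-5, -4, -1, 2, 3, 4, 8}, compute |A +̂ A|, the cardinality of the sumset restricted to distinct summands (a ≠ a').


Restricted sumset: A +̂ A = {a + a' : a ∈ A, a' ∈ A, a ≠ a'}.
Equivalently, take A + A and drop any sum 2a that is achievable ONLY as a + a for a ∈ A (i.e. sums representable only with equal summands).
Enumerate pairs (a, a') with a < a' (symmetric, so each unordered pair gives one sum; this covers all a ≠ a'):
  -5 + -4 = -9
  -5 + -1 = -6
  -5 + 2 = -3
  -5 + 3 = -2
  -5 + 4 = -1
  -5 + 8 = 3
  -4 + -1 = -5
  -4 + 2 = -2
  -4 + 3 = -1
  -4 + 4 = 0
  -4 + 8 = 4
  -1 + 2 = 1
  -1 + 3 = 2
  -1 + 4 = 3
  -1 + 8 = 7
  2 + 3 = 5
  2 + 4 = 6
  2 + 8 = 10
  3 + 4 = 7
  3 + 8 = 11
  4 + 8 = 12
Collected distinct sums: {-9, -6, -5, -3, -2, -1, 0, 1, 2, 3, 4, 5, 6, 7, 10, 11, 12}
|A +̂ A| = 17
(Reference bound: |A +̂ A| ≥ 2|A| - 3 for |A| ≥ 2, with |A| = 7 giving ≥ 11.)

|A +̂ A| = 17


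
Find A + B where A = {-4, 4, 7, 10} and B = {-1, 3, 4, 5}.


A + B = {a + b : a ∈ A, b ∈ B}.
Enumerate all |A|·|B| = 4·4 = 16 pairs (a, b) and collect distinct sums.
a = -4: -4+-1=-5, -4+3=-1, -4+4=0, -4+5=1
a = 4: 4+-1=3, 4+3=7, 4+4=8, 4+5=9
a = 7: 7+-1=6, 7+3=10, 7+4=11, 7+5=12
a = 10: 10+-1=9, 10+3=13, 10+4=14, 10+5=15
Collecting distinct sums: A + B = {-5, -1, 0, 1, 3, 6, 7, 8, 9, 10, 11, 12, 13, 14, 15}
|A + B| = 15

A + B = {-5, -1, 0, 1, 3, 6, 7, 8, 9, 10, 11, 12, 13, 14, 15}


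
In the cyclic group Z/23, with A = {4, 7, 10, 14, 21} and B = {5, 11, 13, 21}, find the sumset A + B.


Work in Z/23Z: reduce every sum a + b modulo 23.
Enumerate all 20 pairs:
a = 4: 4+5=9, 4+11=15, 4+13=17, 4+21=2
a = 7: 7+5=12, 7+11=18, 7+13=20, 7+21=5
a = 10: 10+5=15, 10+11=21, 10+13=0, 10+21=8
a = 14: 14+5=19, 14+11=2, 14+13=4, 14+21=12
a = 21: 21+5=3, 21+11=9, 21+13=11, 21+21=19
Distinct residues collected: {0, 2, 3, 4, 5, 8, 9, 11, 12, 15, 17, 18, 19, 20, 21}
|A + B| = 15 (out of 23 total residues).

A + B = {0, 2, 3, 4, 5, 8, 9, 11, 12, 15, 17, 18, 19, 20, 21}


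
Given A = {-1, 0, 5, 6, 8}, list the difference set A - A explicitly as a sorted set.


A - A = {a - a' : a, a' ∈ A}.
Compute a - a' for each ordered pair (a, a'):
a = -1: -1--1=0, -1-0=-1, -1-5=-6, -1-6=-7, -1-8=-9
a = 0: 0--1=1, 0-0=0, 0-5=-5, 0-6=-6, 0-8=-8
a = 5: 5--1=6, 5-0=5, 5-5=0, 5-6=-1, 5-8=-3
a = 6: 6--1=7, 6-0=6, 6-5=1, 6-6=0, 6-8=-2
a = 8: 8--1=9, 8-0=8, 8-5=3, 8-6=2, 8-8=0
Collecting distinct values (and noting 0 appears from a-a):
A - A = {-9, -8, -7, -6, -5, -3, -2, -1, 0, 1, 2, 3, 5, 6, 7, 8, 9}
|A - A| = 17

A - A = {-9, -8, -7, -6, -5, -3, -2, -1, 0, 1, 2, 3, 5, 6, 7, 8, 9}


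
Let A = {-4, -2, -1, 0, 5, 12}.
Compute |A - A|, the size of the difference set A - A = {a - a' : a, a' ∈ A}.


A - A = {a - a' : a, a' ∈ A}; |A| = 6.
Bounds: 2|A|-1 ≤ |A - A| ≤ |A|² - |A| + 1, i.e. 11 ≤ |A - A| ≤ 31.
Note: 0 ∈ A - A always (from a - a). The set is symmetric: if d ∈ A - A then -d ∈ A - A.
Enumerate nonzero differences d = a - a' with a > a' (then include -d):
Positive differences: {1, 2, 3, 4, 5, 6, 7, 9, 12, 13, 14, 16}
Full difference set: {0} ∪ (positive diffs) ∪ (negative diffs).
|A - A| = 1 + 2·12 = 25 (matches direct enumeration: 25).

|A - A| = 25


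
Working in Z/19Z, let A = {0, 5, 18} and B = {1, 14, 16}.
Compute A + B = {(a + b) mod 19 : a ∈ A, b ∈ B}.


Work in Z/19Z: reduce every sum a + b modulo 19.
Enumerate all 9 pairs:
a = 0: 0+1=1, 0+14=14, 0+16=16
a = 5: 5+1=6, 5+14=0, 5+16=2
a = 18: 18+1=0, 18+14=13, 18+16=15
Distinct residues collected: {0, 1, 2, 6, 13, 14, 15, 16}
|A + B| = 8 (out of 19 total residues).

A + B = {0, 1, 2, 6, 13, 14, 15, 16}


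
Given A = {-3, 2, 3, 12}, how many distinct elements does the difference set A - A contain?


A - A = {a - a' : a, a' ∈ A}; |A| = 4.
Bounds: 2|A|-1 ≤ |A - A| ≤ |A|² - |A| + 1, i.e. 7 ≤ |A - A| ≤ 13.
Note: 0 ∈ A - A always (from a - a). The set is symmetric: if d ∈ A - A then -d ∈ A - A.
Enumerate nonzero differences d = a - a' with a > a' (then include -d):
Positive differences: {1, 5, 6, 9, 10, 15}
Full difference set: {0} ∪ (positive diffs) ∪ (negative diffs).
|A - A| = 1 + 2·6 = 13 (matches direct enumeration: 13).

|A - A| = 13


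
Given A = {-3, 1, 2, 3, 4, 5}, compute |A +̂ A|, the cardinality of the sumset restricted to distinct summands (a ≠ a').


Restricted sumset: A +̂ A = {a + a' : a ∈ A, a' ∈ A, a ≠ a'}.
Equivalently, take A + A and drop any sum 2a that is achievable ONLY as a + a for a ∈ A (i.e. sums representable only with equal summands).
Enumerate pairs (a, a') with a < a' (symmetric, so each unordered pair gives one sum; this covers all a ≠ a'):
  -3 + 1 = -2
  -3 + 2 = -1
  -3 + 3 = 0
  -3 + 4 = 1
  -3 + 5 = 2
  1 + 2 = 3
  1 + 3 = 4
  1 + 4 = 5
  1 + 5 = 6
  2 + 3 = 5
  2 + 4 = 6
  2 + 5 = 7
  3 + 4 = 7
  3 + 5 = 8
  4 + 5 = 9
Collected distinct sums: {-2, -1, 0, 1, 2, 3, 4, 5, 6, 7, 8, 9}
|A +̂ A| = 12
(Reference bound: |A +̂ A| ≥ 2|A| - 3 for |A| ≥ 2, with |A| = 6 giving ≥ 9.)

|A +̂ A| = 12


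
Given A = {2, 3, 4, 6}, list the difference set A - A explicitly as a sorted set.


A - A = {a - a' : a, a' ∈ A}.
Compute a - a' for each ordered pair (a, a'):
a = 2: 2-2=0, 2-3=-1, 2-4=-2, 2-6=-4
a = 3: 3-2=1, 3-3=0, 3-4=-1, 3-6=-3
a = 4: 4-2=2, 4-3=1, 4-4=0, 4-6=-2
a = 6: 6-2=4, 6-3=3, 6-4=2, 6-6=0
Collecting distinct values (and noting 0 appears from a-a):
A - A = {-4, -3, -2, -1, 0, 1, 2, 3, 4}
|A - A| = 9

A - A = {-4, -3, -2, -1, 0, 1, 2, 3, 4}


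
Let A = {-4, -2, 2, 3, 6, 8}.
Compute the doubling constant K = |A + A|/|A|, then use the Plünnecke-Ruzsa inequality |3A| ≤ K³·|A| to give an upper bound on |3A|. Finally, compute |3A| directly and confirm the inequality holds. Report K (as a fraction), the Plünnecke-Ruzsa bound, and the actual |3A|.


|A| = 6.
Step 1: Compute A + A by enumerating all 36 pairs.
A + A = {-8, -6, -4, -2, -1, 0, 1, 2, 4, 5, 6, 8, 9, 10, 11, 12, 14, 16}, so |A + A| = 18.
Step 2: Doubling constant K = |A + A|/|A| = 18/6 = 18/6 ≈ 3.0000.
Step 3: Plünnecke-Ruzsa gives |3A| ≤ K³·|A| = (3.0000)³ · 6 ≈ 162.0000.
Step 4: Compute 3A = A + A + A directly by enumerating all triples (a,b,c) ∈ A³; |3A| = 32.
Step 5: Check 32 ≤ 162.0000? Yes ✓.

K = 18/6, Plünnecke-Ruzsa bound K³|A| ≈ 162.0000, |3A| = 32, inequality holds.


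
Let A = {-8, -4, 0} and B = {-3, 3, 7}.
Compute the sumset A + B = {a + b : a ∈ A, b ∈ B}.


A + B = {a + b : a ∈ A, b ∈ B}.
Enumerate all |A|·|B| = 3·3 = 9 pairs (a, b) and collect distinct sums.
a = -8: -8+-3=-11, -8+3=-5, -8+7=-1
a = -4: -4+-3=-7, -4+3=-1, -4+7=3
a = 0: 0+-3=-3, 0+3=3, 0+7=7
Collecting distinct sums: A + B = {-11, -7, -5, -3, -1, 3, 7}
|A + B| = 7

A + B = {-11, -7, -5, -3, -1, 3, 7}


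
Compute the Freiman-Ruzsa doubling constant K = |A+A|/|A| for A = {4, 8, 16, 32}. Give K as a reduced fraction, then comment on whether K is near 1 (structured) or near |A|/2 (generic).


|A| = 4.
Compute A + A by enumerating all 16 pairs.
A + A = {8, 12, 16, 20, 24, 32, 36, 40, 48, 64}, so |A + A| = 10.
K = |A + A| / |A| = 10/4 = 5/2 ≈ 2.5000.
Reference: AP of size 4 gives K = 7/4 ≈ 1.7500; a fully generic set of size 4 gives K ≈ 2.5000.

|A| = 4, |A + A| = 10, K = 10/4 = 5/2.


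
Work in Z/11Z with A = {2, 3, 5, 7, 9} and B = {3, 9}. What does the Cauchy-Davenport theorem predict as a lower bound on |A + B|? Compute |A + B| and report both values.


Cauchy-Davenport: |A + B| ≥ min(p, |A| + |B| - 1) for A, B nonempty in Z/pZ.
|A| = 5, |B| = 2, p = 11.
CD lower bound = min(11, 5 + 2 - 1) = min(11, 6) = 6.
Compute A + B mod 11 directly:
a = 2: 2+3=5, 2+9=0
a = 3: 3+3=6, 3+9=1
a = 5: 5+3=8, 5+9=3
a = 7: 7+3=10, 7+9=5
a = 9: 9+3=1, 9+9=7
A + B = {0, 1, 3, 5, 6, 7, 8, 10}, so |A + B| = 8.
Verify: 8 ≥ 6? Yes ✓.

CD lower bound = 6, actual |A + B| = 8.


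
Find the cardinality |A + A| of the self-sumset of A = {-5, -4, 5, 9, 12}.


A + A = {a + a' : a, a' ∈ A}; |A| = 5.
General bounds: 2|A| - 1 ≤ |A + A| ≤ |A|(|A|+1)/2, i.e. 9 ≤ |A + A| ≤ 15.
Lower bound 2|A|-1 is attained iff A is an arithmetic progression.
Enumerate sums a + a' for a ≤ a' (symmetric, so this suffices):
a = -5: -5+-5=-10, -5+-4=-9, -5+5=0, -5+9=4, -5+12=7
a = -4: -4+-4=-8, -4+5=1, -4+9=5, -4+12=8
a = 5: 5+5=10, 5+9=14, 5+12=17
a = 9: 9+9=18, 9+12=21
a = 12: 12+12=24
Distinct sums: {-10, -9, -8, 0, 1, 4, 5, 7, 8, 10, 14, 17, 18, 21, 24}
|A + A| = 15

|A + A| = 15


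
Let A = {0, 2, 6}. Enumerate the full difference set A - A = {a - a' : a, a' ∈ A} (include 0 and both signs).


A - A = {a - a' : a, a' ∈ A}.
Compute a - a' for each ordered pair (a, a'):
a = 0: 0-0=0, 0-2=-2, 0-6=-6
a = 2: 2-0=2, 2-2=0, 2-6=-4
a = 6: 6-0=6, 6-2=4, 6-6=0
Collecting distinct values (and noting 0 appears from a-a):
A - A = {-6, -4, -2, 0, 2, 4, 6}
|A - A| = 7

A - A = {-6, -4, -2, 0, 2, 4, 6}


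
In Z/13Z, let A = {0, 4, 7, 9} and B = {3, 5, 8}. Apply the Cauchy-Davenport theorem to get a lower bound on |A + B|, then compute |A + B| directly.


Cauchy-Davenport: |A + B| ≥ min(p, |A| + |B| - 1) for A, B nonempty in Z/pZ.
|A| = 4, |B| = 3, p = 13.
CD lower bound = min(13, 4 + 3 - 1) = min(13, 6) = 6.
Compute A + B mod 13 directly:
a = 0: 0+3=3, 0+5=5, 0+8=8
a = 4: 4+3=7, 4+5=9, 4+8=12
a = 7: 7+3=10, 7+5=12, 7+8=2
a = 9: 9+3=12, 9+5=1, 9+8=4
A + B = {1, 2, 3, 4, 5, 7, 8, 9, 10, 12}, so |A + B| = 10.
Verify: 10 ≥ 6? Yes ✓.

CD lower bound = 6, actual |A + B| = 10.


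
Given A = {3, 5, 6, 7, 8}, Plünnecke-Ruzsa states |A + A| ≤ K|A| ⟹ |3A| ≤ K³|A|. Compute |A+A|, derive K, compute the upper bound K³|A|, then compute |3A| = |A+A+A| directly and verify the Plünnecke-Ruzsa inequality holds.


|A| = 5.
Step 1: Compute A + A by enumerating all 25 pairs.
A + A = {6, 8, 9, 10, 11, 12, 13, 14, 15, 16}, so |A + A| = 10.
Step 2: Doubling constant K = |A + A|/|A| = 10/5 = 10/5 ≈ 2.0000.
Step 3: Plünnecke-Ruzsa gives |3A| ≤ K³·|A| = (2.0000)³ · 5 ≈ 40.0000.
Step 4: Compute 3A = A + A + A directly by enumerating all triples (a,b,c) ∈ A³; |3A| = 15.
Step 5: Check 15 ≤ 40.0000? Yes ✓.

K = 10/5, Plünnecke-Ruzsa bound K³|A| ≈ 40.0000, |3A| = 15, inequality holds.


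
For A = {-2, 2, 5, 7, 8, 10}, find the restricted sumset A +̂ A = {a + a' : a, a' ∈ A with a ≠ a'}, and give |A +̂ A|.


Restricted sumset: A +̂ A = {a + a' : a ∈ A, a' ∈ A, a ≠ a'}.
Equivalently, take A + A and drop any sum 2a that is achievable ONLY as a + a for a ∈ A (i.e. sums representable only with equal summands).
Enumerate pairs (a, a') with a < a' (symmetric, so each unordered pair gives one sum; this covers all a ≠ a'):
  -2 + 2 = 0
  -2 + 5 = 3
  -2 + 7 = 5
  -2 + 8 = 6
  -2 + 10 = 8
  2 + 5 = 7
  2 + 7 = 9
  2 + 8 = 10
  2 + 10 = 12
  5 + 7 = 12
  5 + 8 = 13
  5 + 10 = 15
  7 + 8 = 15
  7 + 10 = 17
  8 + 10 = 18
Collected distinct sums: {0, 3, 5, 6, 7, 8, 9, 10, 12, 13, 15, 17, 18}
|A +̂ A| = 13
(Reference bound: |A +̂ A| ≥ 2|A| - 3 for |A| ≥ 2, with |A| = 6 giving ≥ 9.)

|A +̂ A| = 13


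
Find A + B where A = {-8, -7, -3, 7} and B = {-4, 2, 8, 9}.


A + B = {a + b : a ∈ A, b ∈ B}.
Enumerate all |A|·|B| = 4·4 = 16 pairs (a, b) and collect distinct sums.
a = -8: -8+-4=-12, -8+2=-6, -8+8=0, -8+9=1
a = -7: -7+-4=-11, -7+2=-5, -7+8=1, -7+9=2
a = -3: -3+-4=-7, -3+2=-1, -3+8=5, -3+9=6
a = 7: 7+-4=3, 7+2=9, 7+8=15, 7+9=16
Collecting distinct sums: A + B = {-12, -11, -7, -6, -5, -1, 0, 1, 2, 3, 5, 6, 9, 15, 16}
|A + B| = 15

A + B = {-12, -11, -7, -6, -5, -1, 0, 1, 2, 3, 5, 6, 9, 15, 16}


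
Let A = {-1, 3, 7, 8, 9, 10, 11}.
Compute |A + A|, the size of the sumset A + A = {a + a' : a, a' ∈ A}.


A + A = {a + a' : a, a' ∈ A}; |A| = 7.
General bounds: 2|A| - 1 ≤ |A + A| ≤ |A|(|A|+1)/2, i.e. 13 ≤ |A + A| ≤ 28.
Lower bound 2|A|-1 is attained iff A is an arithmetic progression.
Enumerate sums a + a' for a ≤ a' (symmetric, so this suffices):
a = -1: -1+-1=-2, -1+3=2, -1+7=6, -1+8=7, -1+9=8, -1+10=9, -1+11=10
a = 3: 3+3=6, 3+7=10, 3+8=11, 3+9=12, 3+10=13, 3+11=14
a = 7: 7+7=14, 7+8=15, 7+9=16, 7+10=17, 7+11=18
a = 8: 8+8=16, 8+9=17, 8+10=18, 8+11=19
a = 9: 9+9=18, 9+10=19, 9+11=20
a = 10: 10+10=20, 10+11=21
a = 11: 11+11=22
Distinct sums: {-2, 2, 6, 7, 8, 9, 10, 11, 12, 13, 14, 15, 16, 17, 18, 19, 20, 21, 22}
|A + A| = 19

|A + A| = 19


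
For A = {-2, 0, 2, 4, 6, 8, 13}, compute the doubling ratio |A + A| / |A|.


|A| = 7.
Compute A + A by enumerating all 49 pairs.
A + A = {-4, -2, 0, 2, 4, 6, 8, 10, 11, 12, 13, 14, 15, 16, 17, 19, 21, 26}, so |A + A| = 18.
K = |A + A| / |A| = 18/7 (already in lowest terms) ≈ 2.5714.
Reference: AP of size 7 gives K = 13/7 ≈ 1.8571; a fully generic set of size 7 gives K ≈ 4.0000.

|A| = 7, |A + A| = 18, K = 18/7.


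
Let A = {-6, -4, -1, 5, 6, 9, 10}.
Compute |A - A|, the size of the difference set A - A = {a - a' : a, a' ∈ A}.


A - A = {a - a' : a, a' ∈ A}; |A| = 7.
Bounds: 2|A|-1 ≤ |A - A| ≤ |A|² - |A| + 1, i.e. 13 ≤ |A - A| ≤ 43.
Note: 0 ∈ A - A always (from a - a). The set is symmetric: if d ∈ A - A then -d ∈ A - A.
Enumerate nonzero differences d = a - a' with a > a' (then include -d):
Positive differences: {1, 2, 3, 4, 5, 6, 7, 9, 10, 11, 12, 13, 14, 15, 16}
Full difference set: {0} ∪ (positive diffs) ∪ (negative diffs).
|A - A| = 1 + 2·15 = 31 (matches direct enumeration: 31).

|A - A| = 31


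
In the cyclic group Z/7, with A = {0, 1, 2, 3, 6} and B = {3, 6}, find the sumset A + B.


Work in Z/7Z: reduce every sum a + b modulo 7.
Enumerate all 10 pairs:
a = 0: 0+3=3, 0+6=6
a = 1: 1+3=4, 1+6=0
a = 2: 2+3=5, 2+6=1
a = 3: 3+3=6, 3+6=2
a = 6: 6+3=2, 6+6=5
Distinct residues collected: {0, 1, 2, 3, 4, 5, 6}
|A + B| = 7 (out of 7 total residues).

A + B = {0, 1, 2, 3, 4, 5, 6}


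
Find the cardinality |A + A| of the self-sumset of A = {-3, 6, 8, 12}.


A + A = {a + a' : a, a' ∈ A}; |A| = 4.
General bounds: 2|A| - 1 ≤ |A + A| ≤ |A|(|A|+1)/2, i.e. 7 ≤ |A + A| ≤ 10.
Lower bound 2|A|-1 is attained iff A is an arithmetic progression.
Enumerate sums a + a' for a ≤ a' (symmetric, so this suffices):
a = -3: -3+-3=-6, -3+6=3, -3+8=5, -3+12=9
a = 6: 6+6=12, 6+8=14, 6+12=18
a = 8: 8+8=16, 8+12=20
a = 12: 12+12=24
Distinct sums: {-6, 3, 5, 9, 12, 14, 16, 18, 20, 24}
|A + A| = 10

|A + A| = 10


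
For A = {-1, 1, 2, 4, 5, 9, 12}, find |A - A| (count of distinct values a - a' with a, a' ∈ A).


A - A = {a - a' : a, a' ∈ A}; |A| = 7.
Bounds: 2|A|-1 ≤ |A - A| ≤ |A|² - |A| + 1, i.e. 13 ≤ |A - A| ≤ 43.
Note: 0 ∈ A - A always (from a - a). The set is symmetric: if d ∈ A - A then -d ∈ A - A.
Enumerate nonzero differences d = a - a' with a > a' (then include -d):
Positive differences: {1, 2, 3, 4, 5, 6, 7, 8, 10, 11, 13}
Full difference set: {0} ∪ (positive diffs) ∪ (negative diffs).
|A - A| = 1 + 2·11 = 23 (matches direct enumeration: 23).

|A - A| = 23


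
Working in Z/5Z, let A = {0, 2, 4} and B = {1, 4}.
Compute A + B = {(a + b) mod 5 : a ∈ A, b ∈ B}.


Work in Z/5Z: reduce every sum a + b modulo 5.
Enumerate all 6 pairs:
a = 0: 0+1=1, 0+4=4
a = 2: 2+1=3, 2+4=1
a = 4: 4+1=0, 4+4=3
Distinct residues collected: {0, 1, 3, 4}
|A + B| = 4 (out of 5 total residues).

A + B = {0, 1, 3, 4}


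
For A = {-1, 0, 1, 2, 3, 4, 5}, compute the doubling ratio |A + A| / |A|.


|A| = 7.
Compute A + A by enumerating all 49 pairs.
A + A = {-2, -1, 0, 1, 2, 3, 4, 5, 6, 7, 8, 9, 10}, so |A + A| = 13.
K = |A + A| / |A| = 13/7 (already in lowest terms) ≈ 1.8571.
Reference: AP of size 7 gives K = 13/7 ≈ 1.8571; a fully generic set of size 7 gives K ≈ 4.0000.

|A| = 7, |A + A| = 13, K = 13/7.


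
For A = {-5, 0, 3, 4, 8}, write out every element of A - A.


A - A = {a - a' : a, a' ∈ A}.
Compute a - a' for each ordered pair (a, a'):
a = -5: -5--5=0, -5-0=-5, -5-3=-8, -5-4=-9, -5-8=-13
a = 0: 0--5=5, 0-0=0, 0-3=-3, 0-4=-4, 0-8=-8
a = 3: 3--5=8, 3-0=3, 3-3=0, 3-4=-1, 3-8=-5
a = 4: 4--5=9, 4-0=4, 4-3=1, 4-4=0, 4-8=-4
a = 8: 8--5=13, 8-0=8, 8-3=5, 8-4=4, 8-8=0
Collecting distinct values (and noting 0 appears from a-a):
A - A = {-13, -9, -8, -5, -4, -3, -1, 0, 1, 3, 4, 5, 8, 9, 13}
|A - A| = 15

A - A = {-13, -9, -8, -5, -4, -3, -1, 0, 1, 3, 4, 5, 8, 9, 13}


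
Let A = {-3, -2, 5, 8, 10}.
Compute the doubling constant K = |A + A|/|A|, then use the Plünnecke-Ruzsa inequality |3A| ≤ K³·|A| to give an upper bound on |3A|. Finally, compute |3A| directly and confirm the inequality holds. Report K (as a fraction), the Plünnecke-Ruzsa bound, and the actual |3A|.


|A| = 5.
Step 1: Compute A + A by enumerating all 25 pairs.
A + A = {-6, -5, -4, 2, 3, 5, 6, 7, 8, 10, 13, 15, 16, 18, 20}, so |A + A| = 15.
Step 2: Doubling constant K = |A + A|/|A| = 15/5 = 15/5 ≈ 3.0000.
Step 3: Plünnecke-Ruzsa gives |3A| ≤ K³·|A| = (3.0000)³ · 5 ≈ 135.0000.
Step 4: Compute 3A = A + A + A directly by enumerating all triples (a,b,c) ∈ A³; |3A| = 31.
Step 5: Check 31 ≤ 135.0000? Yes ✓.

K = 15/5, Plünnecke-Ruzsa bound K³|A| ≈ 135.0000, |3A| = 31, inequality holds.


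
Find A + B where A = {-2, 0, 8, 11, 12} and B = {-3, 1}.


A + B = {a + b : a ∈ A, b ∈ B}.
Enumerate all |A|·|B| = 5·2 = 10 pairs (a, b) and collect distinct sums.
a = -2: -2+-3=-5, -2+1=-1
a = 0: 0+-3=-3, 0+1=1
a = 8: 8+-3=5, 8+1=9
a = 11: 11+-3=8, 11+1=12
a = 12: 12+-3=9, 12+1=13
Collecting distinct sums: A + B = {-5, -3, -1, 1, 5, 8, 9, 12, 13}
|A + B| = 9

A + B = {-5, -3, -1, 1, 5, 8, 9, 12, 13}


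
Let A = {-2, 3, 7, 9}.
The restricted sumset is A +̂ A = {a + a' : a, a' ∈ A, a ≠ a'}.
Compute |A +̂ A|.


Restricted sumset: A +̂ A = {a + a' : a ∈ A, a' ∈ A, a ≠ a'}.
Equivalently, take A + A and drop any sum 2a that is achievable ONLY as a + a for a ∈ A (i.e. sums representable only with equal summands).
Enumerate pairs (a, a') with a < a' (symmetric, so each unordered pair gives one sum; this covers all a ≠ a'):
  -2 + 3 = 1
  -2 + 7 = 5
  -2 + 9 = 7
  3 + 7 = 10
  3 + 9 = 12
  7 + 9 = 16
Collected distinct sums: {1, 5, 7, 10, 12, 16}
|A +̂ A| = 6
(Reference bound: |A +̂ A| ≥ 2|A| - 3 for |A| ≥ 2, with |A| = 4 giving ≥ 5.)

|A +̂ A| = 6


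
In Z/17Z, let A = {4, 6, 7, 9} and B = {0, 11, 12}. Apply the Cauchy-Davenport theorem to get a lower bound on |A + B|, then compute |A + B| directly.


Cauchy-Davenport: |A + B| ≥ min(p, |A| + |B| - 1) for A, B nonempty in Z/pZ.
|A| = 4, |B| = 3, p = 17.
CD lower bound = min(17, 4 + 3 - 1) = min(17, 6) = 6.
Compute A + B mod 17 directly:
a = 4: 4+0=4, 4+11=15, 4+12=16
a = 6: 6+0=6, 6+11=0, 6+12=1
a = 7: 7+0=7, 7+11=1, 7+12=2
a = 9: 9+0=9, 9+11=3, 9+12=4
A + B = {0, 1, 2, 3, 4, 6, 7, 9, 15, 16}, so |A + B| = 10.
Verify: 10 ≥ 6? Yes ✓.

CD lower bound = 6, actual |A + B| = 10.


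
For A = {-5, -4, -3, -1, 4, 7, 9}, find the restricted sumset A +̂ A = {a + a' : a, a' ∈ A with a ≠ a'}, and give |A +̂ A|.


Restricted sumset: A +̂ A = {a + a' : a ∈ A, a' ∈ A, a ≠ a'}.
Equivalently, take A + A and drop any sum 2a that is achievable ONLY as a + a for a ∈ A (i.e. sums representable only with equal summands).
Enumerate pairs (a, a') with a < a' (symmetric, so each unordered pair gives one sum; this covers all a ≠ a'):
  -5 + -4 = -9
  -5 + -3 = -8
  -5 + -1 = -6
  -5 + 4 = -1
  -5 + 7 = 2
  -5 + 9 = 4
  -4 + -3 = -7
  -4 + -1 = -5
  -4 + 4 = 0
  -4 + 7 = 3
  -4 + 9 = 5
  -3 + -1 = -4
  -3 + 4 = 1
  -3 + 7 = 4
  -3 + 9 = 6
  -1 + 4 = 3
  -1 + 7 = 6
  -1 + 9 = 8
  4 + 7 = 11
  4 + 9 = 13
  7 + 9 = 16
Collected distinct sums: {-9, -8, -7, -6, -5, -4, -1, 0, 1, 2, 3, 4, 5, 6, 8, 11, 13, 16}
|A +̂ A| = 18
(Reference bound: |A +̂ A| ≥ 2|A| - 3 for |A| ≥ 2, with |A| = 7 giving ≥ 11.)

|A +̂ A| = 18


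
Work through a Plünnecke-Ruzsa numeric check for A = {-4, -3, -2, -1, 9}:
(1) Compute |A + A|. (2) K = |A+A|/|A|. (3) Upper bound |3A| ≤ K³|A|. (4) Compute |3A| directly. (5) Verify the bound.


|A| = 5.
Step 1: Compute A + A by enumerating all 25 pairs.
A + A = {-8, -7, -6, -5, -4, -3, -2, 5, 6, 7, 8, 18}, so |A + A| = 12.
Step 2: Doubling constant K = |A + A|/|A| = 12/5 = 12/5 ≈ 2.4000.
Step 3: Plünnecke-Ruzsa gives |3A| ≤ K³·|A| = (2.4000)³ · 5 ≈ 69.1200.
Step 4: Compute 3A = A + A + A directly by enumerating all triples (a,b,c) ∈ A³; |3A| = 22.
Step 5: Check 22 ≤ 69.1200? Yes ✓.

K = 12/5, Plünnecke-Ruzsa bound K³|A| ≈ 69.1200, |3A| = 22, inequality holds.


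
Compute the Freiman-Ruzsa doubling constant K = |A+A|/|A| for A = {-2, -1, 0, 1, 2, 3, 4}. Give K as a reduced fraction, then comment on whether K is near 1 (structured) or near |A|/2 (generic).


|A| = 7.
Compute A + A by enumerating all 49 pairs.
A + A = {-4, -3, -2, -1, 0, 1, 2, 3, 4, 5, 6, 7, 8}, so |A + A| = 13.
K = |A + A| / |A| = 13/7 (already in lowest terms) ≈ 1.8571.
Reference: AP of size 7 gives K = 13/7 ≈ 1.8571; a fully generic set of size 7 gives K ≈ 4.0000.

|A| = 7, |A + A| = 13, K = 13/7.


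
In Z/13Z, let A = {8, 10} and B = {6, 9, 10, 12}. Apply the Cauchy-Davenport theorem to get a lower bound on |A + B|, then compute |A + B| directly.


Cauchy-Davenport: |A + B| ≥ min(p, |A| + |B| - 1) for A, B nonempty in Z/pZ.
|A| = 2, |B| = 4, p = 13.
CD lower bound = min(13, 2 + 4 - 1) = min(13, 5) = 5.
Compute A + B mod 13 directly:
a = 8: 8+6=1, 8+9=4, 8+10=5, 8+12=7
a = 10: 10+6=3, 10+9=6, 10+10=7, 10+12=9
A + B = {1, 3, 4, 5, 6, 7, 9}, so |A + B| = 7.
Verify: 7 ≥ 5? Yes ✓.

CD lower bound = 5, actual |A + B| = 7.


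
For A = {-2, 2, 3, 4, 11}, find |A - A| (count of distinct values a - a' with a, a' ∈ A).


A - A = {a - a' : a, a' ∈ A}; |A| = 5.
Bounds: 2|A|-1 ≤ |A - A| ≤ |A|² - |A| + 1, i.e. 9 ≤ |A - A| ≤ 21.
Note: 0 ∈ A - A always (from a - a). The set is symmetric: if d ∈ A - A then -d ∈ A - A.
Enumerate nonzero differences d = a - a' with a > a' (then include -d):
Positive differences: {1, 2, 4, 5, 6, 7, 8, 9, 13}
Full difference set: {0} ∪ (positive diffs) ∪ (negative diffs).
|A - A| = 1 + 2·9 = 19 (matches direct enumeration: 19).

|A - A| = 19


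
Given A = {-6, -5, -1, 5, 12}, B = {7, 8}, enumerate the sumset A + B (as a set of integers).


A + B = {a + b : a ∈ A, b ∈ B}.
Enumerate all |A|·|B| = 5·2 = 10 pairs (a, b) and collect distinct sums.
a = -6: -6+7=1, -6+8=2
a = -5: -5+7=2, -5+8=3
a = -1: -1+7=6, -1+8=7
a = 5: 5+7=12, 5+8=13
a = 12: 12+7=19, 12+8=20
Collecting distinct sums: A + B = {1, 2, 3, 6, 7, 12, 13, 19, 20}
|A + B| = 9

A + B = {1, 2, 3, 6, 7, 12, 13, 19, 20}


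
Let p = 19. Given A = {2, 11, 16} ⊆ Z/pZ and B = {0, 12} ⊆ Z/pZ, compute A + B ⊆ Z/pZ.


Work in Z/19Z: reduce every sum a + b modulo 19.
Enumerate all 6 pairs:
a = 2: 2+0=2, 2+12=14
a = 11: 11+0=11, 11+12=4
a = 16: 16+0=16, 16+12=9
Distinct residues collected: {2, 4, 9, 11, 14, 16}
|A + B| = 6 (out of 19 total residues).

A + B = {2, 4, 9, 11, 14, 16}


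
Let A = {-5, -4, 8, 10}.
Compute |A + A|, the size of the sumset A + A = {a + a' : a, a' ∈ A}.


A + A = {a + a' : a, a' ∈ A}; |A| = 4.
General bounds: 2|A| - 1 ≤ |A + A| ≤ |A|(|A|+1)/2, i.e. 7 ≤ |A + A| ≤ 10.
Lower bound 2|A|-1 is attained iff A is an arithmetic progression.
Enumerate sums a + a' for a ≤ a' (symmetric, so this suffices):
a = -5: -5+-5=-10, -5+-4=-9, -5+8=3, -5+10=5
a = -4: -4+-4=-8, -4+8=4, -4+10=6
a = 8: 8+8=16, 8+10=18
a = 10: 10+10=20
Distinct sums: {-10, -9, -8, 3, 4, 5, 6, 16, 18, 20}
|A + A| = 10

|A + A| = 10


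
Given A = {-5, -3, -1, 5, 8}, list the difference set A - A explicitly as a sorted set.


A - A = {a - a' : a, a' ∈ A}.
Compute a - a' for each ordered pair (a, a'):
a = -5: -5--5=0, -5--3=-2, -5--1=-4, -5-5=-10, -5-8=-13
a = -3: -3--5=2, -3--3=0, -3--1=-2, -3-5=-8, -3-8=-11
a = -1: -1--5=4, -1--3=2, -1--1=0, -1-5=-6, -1-8=-9
a = 5: 5--5=10, 5--3=8, 5--1=6, 5-5=0, 5-8=-3
a = 8: 8--5=13, 8--3=11, 8--1=9, 8-5=3, 8-8=0
Collecting distinct values (and noting 0 appears from a-a):
A - A = {-13, -11, -10, -9, -8, -6, -4, -3, -2, 0, 2, 3, 4, 6, 8, 9, 10, 11, 13}
|A - A| = 19

A - A = {-13, -11, -10, -9, -8, -6, -4, -3, -2, 0, 2, 3, 4, 6, 8, 9, 10, 11, 13}


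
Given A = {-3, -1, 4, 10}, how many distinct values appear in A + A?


A + A = {a + a' : a, a' ∈ A}; |A| = 4.
General bounds: 2|A| - 1 ≤ |A + A| ≤ |A|(|A|+1)/2, i.e. 7 ≤ |A + A| ≤ 10.
Lower bound 2|A|-1 is attained iff A is an arithmetic progression.
Enumerate sums a + a' for a ≤ a' (symmetric, so this suffices):
a = -3: -3+-3=-6, -3+-1=-4, -3+4=1, -3+10=7
a = -1: -1+-1=-2, -1+4=3, -1+10=9
a = 4: 4+4=8, 4+10=14
a = 10: 10+10=20
Distinct sums: {-6, -4, -2, 1, 3, 7, 8, 9, 14, 20}
|A + A| = 10

|A + A| = 10


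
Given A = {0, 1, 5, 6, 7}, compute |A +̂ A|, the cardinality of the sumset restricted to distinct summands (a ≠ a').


Restricted sumset: A +̂ A = {a + a' : a ∈ A, a' ∈ A, a ≠ a'}.
Equivalently, take A + A and drop any sum 2a that is achievable ONLY as a + a for a ∈ A (i.e. sums representable only with equal summands).
Enumerate pairs (a, a') with a < a' (symmetric, so each unordered pair gives one sum; this covers all a ≠ a'):
  0 + 1 = 1
  0 + 5 = 5
  0 + 6 = 6
  0 + 7 = 7
  1 + 5 = 6
  1 + 6 = 7
  1 + 7 = 8
  5 + 6 = 11
  5 + 7 = 12
  6 + 7 = 13
Collected distinct sums: {1, 5, 6, 7, 8, 11, 12, 13}
|A +̂ A| = 8
(Reference bound: |A +̂ A| ≥ 2|A| - 3 for |A| ≥ 2, with |A| = 5 giving ≥ 7.)

|A +̂ A| = 8


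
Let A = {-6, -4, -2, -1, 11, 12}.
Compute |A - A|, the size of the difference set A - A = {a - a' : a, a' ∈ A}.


A - A = {a - a' : a, a' ∈ A}; |A| = 6.
Bounds: 2|A|-1 ≤ |A - A| ≤ |A|² - |A| + 1, i.e. 11 ≤ |A - A| ≤ 31.
Note: 0 ∈ A - A always (from a - a). The set is symmetric: if d ∈ A - A then -d ∈ A - A.
Enumerate nonzero differences d = a - a' with a > a' (then include -d):
Positive differences: {1, 2, 3, 4, 5, 12, 13, 14, 15, 16, 17, 18}
Full difference set: {0} ∪ (positive diffs) ∪ (negative diffs).
|A - A| = 1 + 2·12 = 25 (matches direct enumeration: 25).

|A - A| = 25


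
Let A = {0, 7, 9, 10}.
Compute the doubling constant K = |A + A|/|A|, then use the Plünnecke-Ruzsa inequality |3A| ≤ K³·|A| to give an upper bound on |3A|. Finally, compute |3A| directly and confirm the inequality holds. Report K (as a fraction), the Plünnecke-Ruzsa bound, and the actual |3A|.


|A| = 4.
Step 1: Compute A + A by enumerating all 16 pairs.
A + A = {0, 7, 9, 10, 14, 16, 17, 18, 19, 20}, so |A + A| = 10.
Step 2: Doubling constant K = |A + A|/|A| = 10/4 = 10/4 ≈ 2.5000.
Step 3: Plünnecke-Ruzsa gives |3A| ≤ K³·|A| = (2.5000)³ · 4 ≈ 62.5000.
Step 4: Compute 3A = A + A + A directly by enumerating all triples (a,b,c) ∈ A³; |3A| = 19.
Step 5: Check 19 ≤ 62.5000? Yes ✓.

K = 10/4, Plünnecke-Ruzsa bound K³|A| ≈ 62.5000, |3A| = 19, inequality holds.


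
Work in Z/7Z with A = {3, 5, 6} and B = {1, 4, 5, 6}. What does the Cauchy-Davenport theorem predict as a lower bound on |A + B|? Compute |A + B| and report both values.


Cauchy-Davenport: |A + B| ≥ min(p, |A| + |B| - 1) for A, B nonempty in Z/pZ.
|A| = 3, |B| = 4, p = 7.
CD lower bound = min(7, 3 + 4 - 1) = min(7, 6) = 6.
Compute A + B mod 7 directly:
a = 3: 3+1=4, 3+4=0, 3+5=1, 3+6=2
a = 5: 5+1=6, 5+4=2, 5+5=3, 5+6=4
a = 6: 6+1=0, 6+4=3, 6+5=4, 6+6=5
A + B = {0, 1, 2, 3, 4, 5, 6}, so |A + B| = 7.
Verify: 7 ≥ 6? Yes ✓.

CD lower bound = 6, actual |A + B| = 7.


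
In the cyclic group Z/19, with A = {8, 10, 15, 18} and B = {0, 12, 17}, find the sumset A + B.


Work in Z/19Z: reduce every sum a + b modulo 19.
Enumerate all 12 pairs:
a = 8: 8+0=8, 8+12=1, 8+17=6
a = 10: 10+0=10, 10+12=3, 10+17=8
a = 15: 15+0=15, 15+12=8, 15+17=13
a = 18: 18+0=18, 18+12=11, 18+17=16
Distinct residues collected: {1, 3, 6, 8, 10, 11, 13, 15, 16, 18}
|A + B| = 10 (out of 19 total residues).

A + B = {1, 3, 6, 8, 10, 11, 13, 15, 16, 18}


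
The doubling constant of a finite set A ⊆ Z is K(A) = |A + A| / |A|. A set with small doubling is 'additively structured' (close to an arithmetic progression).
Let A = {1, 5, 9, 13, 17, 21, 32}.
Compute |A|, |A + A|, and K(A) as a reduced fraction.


|A| = 7.
Compute A + A by enumerating all 49 pairs.
A + A = {2, 6, 10, 14, 18, 22, 26, 30, 33, 34, 37, 38, 41, 42, 45, 49, 53, 64}, so |A + A| = 18.
K = |A + A| / |A| = 18/7 (already in lowest terms) ≈ 2.5714.
Reference: AP of size 7 gives K = 13/7 ≈ 1.8571; a fully generic set of size 7 gives K ≈ 4.0000.

|A| = 7, |A + A| = 18, K = 18/7.


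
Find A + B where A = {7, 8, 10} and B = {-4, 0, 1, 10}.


A + B = {a + b : a ∈ A, b ∈ B}.
Enumerate all |A|·|B| = 3·4 = 12 pairs (a, b) and collect distinct sums.
a = 7: 7+-4=3, 7+0=7, 7+1=8, 7+10=17
a = 8: 8+-4=4, 8+0=8, 8+1=9, 8+10=18
a = 10: 10+-4=6, 10+0=10, 10+1=11, 10+10=20
Collecting distinct sums: A + B = {3, 4, 6, 7, 8, 9, 10, 11, 17, 18, 20}
|A + B| = 11

A + B = {3, 4, 6, 7, 8, 9, 10, 11, 17, 18, 20}


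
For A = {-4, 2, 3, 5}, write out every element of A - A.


A - A = {a - a' : a, a' ∈ A}.
Compute a - a' for each ordered pair (a, a'):
a = -4: -4--4=0, -4-2=-6, -4-3=-7, -4-5=-9
a = 2: 2--4=6, 2-2=0, 2-3=-1, 2-5=-3
a = 3: 3--4=7, 3-2=1, 3-3=0, 3-5=-2
a = 5: 5--4=9, 5-2=3, 5-3=2, 5-5=0
Collecting distinct values (and noting 0 appears from a-a):
A - A = {-9, -7, -6, -3, -2, -1, 0, 1, 2, 3, 6, 7, 9}
|A - A| = 13

A - A = {-9, -7, -6, -3, -2, -1, 0, 1, 2, 3, 6, 7, 9}


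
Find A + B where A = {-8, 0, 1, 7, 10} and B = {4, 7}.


A + B = {a + b : a ∈ A, b ∈ B}.
Enumerate all |A|·|B| = 5·2 = 10 pairs (a, b) and collect distinct sums.
a = -8: -8+4=-4, -8+7=-1
a = 0: 0+4=4, 0+7=7
a = 1: 1+4=5, 1+7=8
a = 7: 7+4=11, 7+7=14
a = 10: 10+4=14, 10+7=17
Collecting distinct sums: A + B = {-4, -1, 4, 5, 7, 8, 11, 14, 17}
|A + B| = 9

A + B = {-4, -1, 4, 5, 7, 8, 11, 14, 17}


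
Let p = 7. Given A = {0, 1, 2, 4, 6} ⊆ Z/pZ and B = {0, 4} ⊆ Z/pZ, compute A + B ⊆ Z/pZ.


Work in Z/7Z: reduce every sum a + b modulo 7.
Enumerate all 10 pairs:
a = 0: 0+0=0, 0+4=4
a = 1: 1+0=1, 1+4=5
a = 2: 2+0=2, 2+4=6
a = 4: 4+0=4, 4+4=1
a = 6: 6+0=6, 6+4=3
Distinct residues collected: {0, 1, 2, 3, 4, 5, 6}
|A + B| = 7 (out of 7 total residues).

A + B = {0, 1, 2, 3, 4, 5, 6}


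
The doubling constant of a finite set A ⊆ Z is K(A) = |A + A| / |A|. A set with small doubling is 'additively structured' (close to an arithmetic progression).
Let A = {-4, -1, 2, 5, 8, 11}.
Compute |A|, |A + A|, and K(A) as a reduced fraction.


|A| = 6.
Compute A + A by enumerating all 36 pairs.
A + A = {-8, -5, -2, 1, 4, 7, 10, 13, 16, 19, 22}, so |A + A| = 11.
K = |A + A| / |A| = 11/6 (already in lowest terms) ≈ 1.8333.
Reference: AP of size 6 gives K = 11/6 ≈ 1.8333; a fully generic set of size 6 gives K ≈ 3.5000.

|A| = 6, |A + A| = 11, K = 11/6.


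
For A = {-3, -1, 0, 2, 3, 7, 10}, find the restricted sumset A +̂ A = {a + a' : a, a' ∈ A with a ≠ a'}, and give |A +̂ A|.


Restricted sumset: A +̂ A = {a + a' : a ∈ A, a' ∈ A, a ≠ a'}.
Equivalently, take A + A and drop any sum 2a that is achievable ONLY as a + a for a ∈ A (i.e. sums representable only with equal summands).
Enumerate pairs (a, a') with a < a' (symmetric, so each unordered pair gives one sum; this covers all a ≠ a'):
  -3 + -1 = -4
  -3 + 0 = -3
  -3 + 2 = -1
  -3 + 3 = 0
  -3 + 7 = 4
  -3 + 10 = 7
  -1 + 0 = -1
  -1 + 2 = 1
  -1 + 3 = 2
  -1 + 7 = 6
  -1 + 10 = 9
  0 + 2 = 2
  0 + 3 = 3
  0 + 7 = 7
  0 + 10 = 10
  2 + 3 = 5
  2 + 7 = 9
  2 + 10 = 12
  3 + 7 = 10
  3 + 10 = 13
  7 + 10 = 17
Collected distinct sums: {-4, -3, -1, 0, 1, 2, 3, 4, 5, 6, 7, 9, 10, 12, 13, 17}
|A +̂ A| = 16
(Reference bound: |A +̂ A| ≥ 2|A| - 3 for |A| ≥ 2, with |A| = 7 giving ≥ 11.)

|A +̂ A| = 16


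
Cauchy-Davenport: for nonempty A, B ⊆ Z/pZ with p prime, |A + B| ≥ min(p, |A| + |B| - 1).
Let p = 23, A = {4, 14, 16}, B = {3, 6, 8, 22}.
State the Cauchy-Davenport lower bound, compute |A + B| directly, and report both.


Cauchy-Davenport: |A + B| ≥ min(p, |A| + |B| - 1) for A, B nonempty in Z/pZ.
|A| = 3, |B| = 4, p = 23.
CD lower bound = min(23, 3 + 4 - 1) = min(23, 6) = 6.
Compute A + B mod 23 directly:
a = 4: 4+3=7, 4+6=10, 4+8=12, 4+22=3
a = 14: 14+3=17, 14+6=20, 14+8=22, 14+22=13
a = 16: 16+3=19, 16+6=22, 16+8=1, 16+22=15
A + B = {1, 3, 7, 10, 12, 13, 15, 17, 19, 20, 22}, so |A + B| = 11.
Verify: 11 ≥ 6? Yes ✓.

CD lower bound = 6, actual |A + B| = 11.


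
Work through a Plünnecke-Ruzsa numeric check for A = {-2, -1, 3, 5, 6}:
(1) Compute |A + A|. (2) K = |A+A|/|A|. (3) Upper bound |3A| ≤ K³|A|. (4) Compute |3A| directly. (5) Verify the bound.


|A| = 5.
Step 1: Compute A + A by enumerating all 25 pairs.
A + A = {-4, -3, -2, 1, 2, 3, 4, 5, 6, 8, 9, 10, 11, 12}, so |A + A| = 14.
Step 2: Doubling constant K = |A + A|/|A| = 14/5 = 14/5 ≈ 2.8000.
Step 3: Plünnecke-Ruzsa gives |3A| ≤ K³·|A| = (2.8000)³ · 5 ≈ 109.7600.
Step 4: Compute 3A = A + A + A directly by enumerating all triples (a,b,c) ∈ A³; |3A| = 24.
Step 5: Check 24 ≤ 109.7600? Yes ✓.

K = 14/5, Plünnecke-Ruzsa bound K³|A| ≈ 109.7600, |3A| = 24, inequality holds.


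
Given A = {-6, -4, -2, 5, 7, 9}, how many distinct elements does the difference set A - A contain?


A - A = {a - a' : a, a' ∈ A}; |A| = 6.
Bounds: 2|A|-1 ≤ |A - A| ≤ |A|² - |A| + 1, i.e. 11 ≤ |A - A| ≤ 31.
Note: 0 ∈ A - A always (from a - a). The set is symmetric: if d ∈ A - A then -d ∈ A - A.
Enumerate nonzero differences d = a - a' with a > a' (then include -d):
Positive differences: {2, 4, 7, 9, 11, 13, 15}
Full difference set: {0} ∪ (positive diffs) ∪ (negative diffs).
|A - A| = 1 + 2·7 = 15 (matches direct enumeration: 15).

|A - A| = 15


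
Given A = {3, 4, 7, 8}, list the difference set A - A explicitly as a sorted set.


A - A = {a - a' : a, a' ∈ A}.
Compute a - a' for each ordered pair (a, a'):
a = 3: 3-3=0, 3-4=-1, 3-7=-4, 3-8=-5
a = 4: 4-3=1, 4-4=0, 4-7=-3, 4-8=-4
a = 7: 7-3=4, 7-4=3, 7-7=0, 7-8=-1
a = 8: 8-3=5, 8-4=4, 8-7=1, 8-8=0
Collecting distinct values (and noting 0 appears from a-a):
A - A = {-5, -4, -3, -1, 0, 1, 3, 4, 5}
|A - A| = 9

A - A = {-5, -4, -3, -1, 0, 1, 3, 4, 5}


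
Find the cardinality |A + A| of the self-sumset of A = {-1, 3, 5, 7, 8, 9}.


A + A = {a + a' : a, a' ∈ A}; |A| = 6.
General bounds: 2|A| - 1 ≤ |A + A| ≤ |A|(|A|+1)/2, i.e. 11 ≤ |A + A| ≤ 21.
Lower bound 2|A|-1 is attained iff A is an arithmetic progression.
Enumerate sums a + a' for a ≤ a' (symmetric, so this suffices):
a = -1: -1+-1=-2, -1+3=2, -1+5=4, -1+7=6, -1+8=7, -1+9=8
a = 3: 3+3=6, 3+5=8, 3+7=10, 3+8=11, 3+9=12
a = 5: 5+5=10, 5+7=12, 5+8=13, 5+9=14
a = 7: 7+7=14, 7+8=15, 7+9=16
a = 8: 8+8=16, 8+9=17
a = 9: 9+9=18
Distinct sums: {-2, 2, 4, 6, 7, 8, 10, 11, 12, 13, 14, 15, 16, 17, 18}
|A + A| = 15

|A + A| = 15
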